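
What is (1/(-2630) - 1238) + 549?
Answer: -1812071/2630 ≈ -689.00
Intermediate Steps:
(1/(-2630) - 1238) + 549 = (-1/2630 - 1238) + 549 = -3255941/2630 + 549 = -1812071/2630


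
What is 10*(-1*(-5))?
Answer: 50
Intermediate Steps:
10*(-1*(-5)) = 10*5 = 50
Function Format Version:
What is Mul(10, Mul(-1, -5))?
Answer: 50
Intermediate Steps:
Mul(10, Mul(-1, -5)) = Mul(10, 5) = 50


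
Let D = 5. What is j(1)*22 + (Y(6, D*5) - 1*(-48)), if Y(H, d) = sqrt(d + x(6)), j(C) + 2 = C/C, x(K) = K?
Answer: 26 + sqrt(31) ≈ 31.568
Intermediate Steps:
j(C) = -1 (j(C) = -2 + C/C = -2 + 1 = -1)
Y(H, d) = sqrt(6 + d) (Y(H, d) = sqrt(d + 6) = sqrt(6 + d))
j(1)*22 + (Y(6, D*5) - 1*(-48)) = -1*22 + (sqrt(6 + 5*5) - 1*(-48)) = -22 + (sqrt(6 + 25) + 48) = -22 + (sqrt(31) + 48) = -22 + (48 + sqrt(31)) = 26 + sqrt(31)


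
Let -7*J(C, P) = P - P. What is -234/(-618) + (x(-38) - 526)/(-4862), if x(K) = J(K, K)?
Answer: 121898/250393 ≈ 0.48683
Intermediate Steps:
J(C, P) = 0 (J(C, P) = -(P - P)/7 = -1/7*0 = 0)
x(K) = 0
-234/(-618) + (x(-38) - 526)/(-4862) = -234/(-618) + (0 - 526)/(-4862) = -234*(-1/618) - 526*(-1/4862) = 39/103 + 263/2431 = 121898/250393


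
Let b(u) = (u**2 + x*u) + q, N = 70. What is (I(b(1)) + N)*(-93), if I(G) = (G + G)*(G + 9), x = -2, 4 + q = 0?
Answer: -2790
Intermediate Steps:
q = -4 (q = -4 + 0 = -4)
b(u) = -4 + u**2 - 2*u (b(u) = (u**2 - 2*u) - 4 = -4 + u**2 - 2*u)
I(G) = 2*G*(9 + G) (I(G) = (2*G)*(9 + G) = 2*G*(9 + G))
(I(b(1)) + N)*(-93) = (2*(-4 + 1**2 - 2*1)*(9 + (-4 + 1**2 - 2*1)) + 70)*(-93) = (2*(-4 + 1 - 2)*(9 + (-4 + 1 - 2)) + 70)*(-93) = (2*(-5)*(9 - 5) + 70)*(-93) = (2*(-5)*4 + 70)*(-93) = (-40 + 70)*(-93) = 30*(-93) = -2790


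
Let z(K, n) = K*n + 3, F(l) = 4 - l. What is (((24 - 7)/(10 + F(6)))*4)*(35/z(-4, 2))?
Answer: -119/2 ≈ -59.500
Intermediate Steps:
z(K, n) = 3 + K*n
(((24 - 7)/(10 + F(6)))*4)*(35/z(-4, 2)) = (((24 - 7)/(10 + (4 - 1*6)))*4)*(35/(3 - 4*2)) = ((17/(10 + (4 - 6)))*4)*(35/(3 - 8)) = ((17/(10 - 2))*4)*(35/(-5)) = ((17/8)*4)*(35*(-1/5)) = ((17*(1/8))*4)*(-7) = ((17/8)*4)*(-7) = (17/2)*(-7) = -119/2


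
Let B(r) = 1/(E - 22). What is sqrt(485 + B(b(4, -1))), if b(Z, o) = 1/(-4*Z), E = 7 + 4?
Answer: sqrt(58674)/11 ≈ 22.021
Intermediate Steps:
E = 11
b(Z, o) = -1/(4*Z)
B(r) = -1/11 (B(r) = 1/(11 - 22) = 1/(-11) = -1/11)
sqrt(485 + B(b(4, -1))) = sqrt(485 - 1/11) = sqrt(5334/11) = sqrt(58674)/11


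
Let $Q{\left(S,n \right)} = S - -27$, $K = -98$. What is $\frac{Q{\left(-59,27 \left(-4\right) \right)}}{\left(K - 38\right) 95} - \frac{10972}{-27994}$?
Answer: $\frac{8915878}{22605155} \approx 0.39442$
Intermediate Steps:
$Q{\left(S,n \right)} = 27 + S$ ($Q{\left(S,n \right)} = S + 27 = 27 + S$)
$\frac{Q{\left(-59,27 \left(-4\right) \right)}}{\left(K - 38\right) 95} - \frac{10972}{-27994} = \frac{27 - 59}{\left(-98 - 38\right) 95} - \frac{10972}{-27994} = - \frac{32}{\left(-136\right) 95} - - \frac{5486}{13997} = - \frac{32}{-12920} + \frac{5486}{13997} = \left(-32\right) \left(- \frac{1}{12920}\right) + \frac{5486}{13997} = \frac{4}{1615} + \frac{5486}{13997} = \frac{8915878}{22605155}$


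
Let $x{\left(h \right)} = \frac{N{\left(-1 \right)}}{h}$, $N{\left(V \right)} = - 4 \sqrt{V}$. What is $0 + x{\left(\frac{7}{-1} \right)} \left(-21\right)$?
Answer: $- 12 i \approx - 12.0 i$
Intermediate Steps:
$x{\left(h \right)} = - \frac{4 i}{h}$ ($x{\left(h \right)} = \frac{\left(-4\right) \sqrt{-1}}{h} = \frac{\left(-4\right) i}{h} = - \frac{4 i}{h}$)
$0 + x{\left(\frac{7}{-1} \right)} \left(-21\right) = 0 + - \frac{4 i}{7 \frac{1}{-1}} \left(-21\right) = 0 + - \frac{4 i}{7 \left(-1\right)} \left(-21\right) = 0 + - \frac{4 i}{-7} \left(-21\right) = 0 + \left(-4\right) i \left(- \frac{1}{7}\right) \left(-21\right) = 0 + \frac{4 i}{7} \left(-21\right) = 0 - 12 i = - 12 i$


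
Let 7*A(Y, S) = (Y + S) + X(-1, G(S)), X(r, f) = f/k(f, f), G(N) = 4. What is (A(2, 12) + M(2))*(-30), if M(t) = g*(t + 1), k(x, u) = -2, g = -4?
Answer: 2160/7 ≈ 308.57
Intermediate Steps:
M(t) = -4 - 4*t (M(t) = -4*(t + 1) = -4*(1 + t) = -4 - 4*t)
X(r, f) = -f/2 (X(r, f) = f/(-2) = f*(-½) = -f/2)
A(Y, S) = -2/7 + S/7 + Y/7 (A(Y, S) = ((Y + S) - ½*4)/7 = ((S + Y) - 2)/7 = (-2 + S + Y)/7 = -2/7 + S/7 + Y/7)
(A(2, 12) + M(2))*(-30) = ((-2/7 + (⅐)*12 + (⅐)*2) + (-4 - 4*2))*(-30) = ((-2/7 + 12/7 + 2/7) + (-4 - 8))*(-30) = (12/7 - 12)*(-30) = -72/7*(-30) = 2160/7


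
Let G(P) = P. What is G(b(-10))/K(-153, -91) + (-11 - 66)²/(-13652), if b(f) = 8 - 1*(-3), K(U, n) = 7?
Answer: 108669/95564 ≈ 1.1371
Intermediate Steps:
b(f) = 11 (b(f) = 8 + 3 = 11)
G(b(-10))/K(-153, -91) + (-11 - 66)²/(-13652) = 11/7 + (-11 - 66)²/(-13652) = 11*(⅐) + (-77)²*(-1/13652) = 11/7 + 5929*(-1/13652) = 11/7 - 5929/13652 = 108669/95564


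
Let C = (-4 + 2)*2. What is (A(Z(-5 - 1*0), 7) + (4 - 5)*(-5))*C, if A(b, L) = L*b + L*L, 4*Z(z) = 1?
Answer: -223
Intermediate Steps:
Z(z) = 1/4 (Z(z) = (1/4)*1 = 1/4)
C = -4 (C = -2*2 = -4)
A(b, L) = L**2 + L*b (A(b, L) = L*b + L**2 = L**2 + L*b)
(A(Z(-5 - 1*0), 7) + (4 - 5)*(-5))*C = (7*(7 + 1/4) + (4 - 5)*(-5))*(-4) = (7*(29/4) - 1*(-5))*(-4) = (203/4 + 5)*(-4) = (223/4)*(-4) = -223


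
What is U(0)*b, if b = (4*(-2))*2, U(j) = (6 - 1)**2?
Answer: -400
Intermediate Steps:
U(j) = 25 (U(j) = 5**2 = 25)
b = -16 (b = -8*2 = -16)
U(0)*b = 25*(-16) = -400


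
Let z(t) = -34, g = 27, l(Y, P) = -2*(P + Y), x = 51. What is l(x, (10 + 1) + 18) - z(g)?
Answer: -126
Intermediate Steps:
l(Y, P) = -2*P - 2*Y
l(x, (10 + 1) + 18) - z(g) = (-2*((10 + 1) + 18) - 2*51) - 1*(-34) = (-2*(11 + 18) - 102) + 34 = (-2*29 - 102) + 34 = (-58 - 102) + 34 = -160 + 34 = -126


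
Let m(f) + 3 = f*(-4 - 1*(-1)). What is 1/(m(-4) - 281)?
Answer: -1/272 ≈ -0.0036765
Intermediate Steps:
m(f) = -3 - 3*f (m(f) = -3 + f*(-4 - 1*(-1)) = -3 + f*(-4 + 1) = -3 + f*(-3) = -3 - 3*f)
1/(m(-4) - 281) = 1/((-3 - 3*(-4)) - 281) = 1/((-3 + 12) - 281) = 1/(9 - 281) = 1/(-272) = -1/272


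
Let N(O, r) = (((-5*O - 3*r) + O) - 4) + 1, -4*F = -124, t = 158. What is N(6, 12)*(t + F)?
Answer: -11907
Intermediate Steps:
F = 31 (F = -¼*(-124) = 31)
N(O, r) = -3 - 4*O - 3*r (N(O, r) = ((-4*O - 3*r) - 4) + 1 = (-4 - 4*O - 3*r) + 1 = -3 - 4*O - 3*r)
N(6, 12)*(t + F) = (-3 - 4*6 - 3*12)*(158 + 31) = (-3 - 24 - 36)*189 = -63*189 = -11907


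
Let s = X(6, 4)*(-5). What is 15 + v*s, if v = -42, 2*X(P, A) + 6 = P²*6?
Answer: 22065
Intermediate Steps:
X(P, A) = -3 + 3*P² (X(P, A) = -3 + (P²*6)/2 = -3 + (6*P²)/2 = -3 + 3*P²)
s = -525 (s = (-3 + 3*6²)*(-5) = (-3 + 3*36)*(-5) = (-3 + 108)*(-5) = 105*(-5) = -525)
15 + v*s = 15 - 42*(-525) = 15 + 22050 = 22065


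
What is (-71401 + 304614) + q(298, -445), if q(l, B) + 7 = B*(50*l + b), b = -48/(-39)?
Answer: -83171942/13 ≈ -6.3978e+6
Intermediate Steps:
b = 16/13 (b = -48*(-1/39) = 16/13 ≈ 1.2308)
q(l, B) = -7 + B*(16/13 + 50*l) (q(l, B) = -7 + B*(50*l + 16/13) = -7 + B*(16/13 + 50*l))
(-71401 + 304614) + q(298, -445) = (-71401 + 304614) + (-7 + (16/13)*(-445) + 50*(-445)*298) = 233213 + (-7 - 7120/13 - 6630500) = 233213 - 86203711/13 = -83171942/13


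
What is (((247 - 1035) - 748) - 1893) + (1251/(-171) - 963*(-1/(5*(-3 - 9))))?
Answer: -1311899/380 ≈ -3452.4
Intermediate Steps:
(((247 - 1035) - 748) - 1893) + (1251/(-171) - 963*(-1/(5*(-3 - 9)))) = ((-788 - 748) - 1893) + (1251*(-1/171) - 963/((-12*(-5)))) = (-1536 - 1893) + (-139/19 - 963/60) = -3429 + (-139/19 - 963*1/60) = -3429 + (-139/19 - 321/20) = -3429 - 8879/380 = -1311899/380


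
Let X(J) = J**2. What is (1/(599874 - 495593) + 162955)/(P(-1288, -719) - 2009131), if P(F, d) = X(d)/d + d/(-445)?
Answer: -7561934108420/93267104715211 ≈ -0.081078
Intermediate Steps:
P(F, d) = 444*d/445 (P(F, d) = d**2/d + d/(-445) = d + d*(-1/445) = d - d/445 = 444*d/445)
(1/(599874 - 495593) + 162955)/(P(-1288, -719) - 2009131) = (1/(599874 - 495593) + 162955)/((444/445)*(-719) - 2009131) = (1/104281 + 162955)/(-319236/445 - 2009131) = (1/104281 + 162955)/(-894382531/445) = (16993110356/104281)*(-445/894382531) = -7561934108420/93267104715211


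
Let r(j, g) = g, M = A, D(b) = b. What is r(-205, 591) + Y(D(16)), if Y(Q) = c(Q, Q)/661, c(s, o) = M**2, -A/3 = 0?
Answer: 591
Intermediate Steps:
A = 0 (A = -3*0 = 0)
M = 0
c(s, o) = 0 (c(s, o) = 0**2 = 0)
Y(Q) = 0 (Y(Q) = 0/661 = 0*(1/661) = 0)
r(-205, 591) + Y(D(16)) = 591 + 0 = 591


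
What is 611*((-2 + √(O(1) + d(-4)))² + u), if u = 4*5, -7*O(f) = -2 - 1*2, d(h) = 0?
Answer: 105092/7 - 4888*√7/7 ≈ 13166.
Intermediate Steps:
O(f) = 4/7 (O(f) = -(-2 - 1*2)/7 = -(-2 - 2)/7 = -⅐*(-4) = 4/7)
u = 20
611*((-2 + √(O(1) + d(-4)))² + u) = 611*((-2 + √(4/7 + 0))² + 20) = 611*((-2 + √(4/7))² + 20) = 611*((-2 + 2*√7/7)² + 20) = 611*(20 + (-2 + 2*√7/7)²) = 12220 + 611*(-2 + 2*√7/7)²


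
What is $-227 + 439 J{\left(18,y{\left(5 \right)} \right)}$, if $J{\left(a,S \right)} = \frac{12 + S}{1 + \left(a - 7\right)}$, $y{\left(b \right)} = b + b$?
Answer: $\frac{3467}{6} \approx 577.83$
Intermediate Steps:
$y{\left(b \right)} = 2 b$
$J{\left(a,S \right)} = \frac{12 + S}{-6 + a}$ ($J{\left(a,S \right)} = \frac{12 + S}{1 + \left(-7 + a\right)} = \frac{12 + S}{-6 + a}$)
$-227 + 439 J{\left(18,y{\left(5 \right)} \right)} = -227 + 439 \frac{12 + 2 \cdot 5}{-6 + 18} = -227 + 439 \frac{12 + 10}{12} = -227 + 439 \cdot \frac{1}{12} \cdot 22 = -227 + 439 \cdot \frac{11}{6} = -227 + \frac{4829}{6} = \frac{3467}{6}$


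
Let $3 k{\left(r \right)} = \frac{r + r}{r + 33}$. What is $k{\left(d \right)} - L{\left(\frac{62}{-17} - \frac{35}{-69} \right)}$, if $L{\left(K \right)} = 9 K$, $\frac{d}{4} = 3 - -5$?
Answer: $\frac{2179579}{76245} \approx 28.587$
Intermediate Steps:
$d = 32$ ($d = 4 \left(3 - -5\right) = 4 \left(3 + 5\right) = 4 \cdot 8 = 32$)
$k{\left(r \right)} = \frac{2 r}{3 \left(33 + r\right)}$ ($k{\left(r \right)} = \frac{\left(r + r\right) \frac{1}{r + 33}}{3} = \frac{2 r \frac{1}{33 + r}}{3} = \frac{2 r}{3 \left(33 + r\right)}$)
$k{\left(d \right)} - L{\left(\frac{62}{-17} - \frac{35}{-69} \right)} = \frac{2}{3} \cdot 32 \frac{1}{33 + 32} - 9 \left(\frac{62}{-17} - \frac{35}{-69}\right) = \frac{2}{3} \cdot 32 \cdot \frac{1}{65} - 9 \left(62 \left(- \frac{1}{17}\right) - - \frac{35}{69}\right) = \frac{2}{3} \cdot 32 \cdot \frac{1}{65} - 9 \left(- \frac{62}{17} + \frac{35}{69}\right) = \frac{64}{195} - 9 \left(- \frac{3683}{1173}\right) = \frac{64}{195} - - \frac{11049}{391} = \frac{64}{195} + \frac{11049}{391} = \frac{2179579}{76245}$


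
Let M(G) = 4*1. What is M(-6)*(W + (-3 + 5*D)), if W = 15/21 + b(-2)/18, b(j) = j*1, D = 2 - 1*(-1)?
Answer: 3176/63 ≈ 50.413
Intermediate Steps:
D = 3 (D = 2 + 1 = 3)
M(G) = 4
b(j) = j
W = 38/63 (W = 15/21 - 2/18 = 15*(1/21) - 2*1/18 = 5/7 - 1/9 = 38/63 ≈ 0.60317)
M(-6)*(W + (-3 + 5*D)) = 4*(38/63 + (-3 + 5*3)) = 4*(38/63 + (-3 + 15)) = 4*(38/63 + 12) = 4*(794/63) = 3176/63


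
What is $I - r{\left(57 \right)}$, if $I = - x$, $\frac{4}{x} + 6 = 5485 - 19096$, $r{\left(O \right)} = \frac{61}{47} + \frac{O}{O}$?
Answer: $- \frac{1470448}{639999} \approx -2.2976$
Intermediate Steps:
$r{\left(O \right)} = \frac{108}{47}$ ($r{\left(O \right)} = 61 \cdot \frac{1}{47} + 1 = \frac{61}{47} + 1 = \frac{108}{47}$)
$x = - \frac{4}{13617}$ ($x = \frac{4}{-6 + \left(5485 - 19096\right)} = \frac{4}{-6 - 13611} = \frac{4}{-13617} = 4 \left(- \frac{1}{13617}\right) = - \frac{4}{13617} \approx -0.00029375$)
$I = \frac{4}{13617}$ ($I = \left(-1\right) \left(- \frac{4}{13617}\right) = \frac{4}{13617} \approx 0.00029375$)
$I - r{\left(57 \right)} = \frac{4}{13617} - \frac{108}{47} = - \frac{1470448}{639999}$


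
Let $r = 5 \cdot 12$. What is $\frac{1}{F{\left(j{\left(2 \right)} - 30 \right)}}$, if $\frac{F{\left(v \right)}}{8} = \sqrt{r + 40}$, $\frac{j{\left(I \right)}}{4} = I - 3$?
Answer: $\frac{1}{80} \approx 0.0125$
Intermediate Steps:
$j{\left(I \right)} = -12 + 4 I$ ($j{\left(I \right)} = 4 \left(I - 3\right) = 4 \left(-3 + I\right) = -12 + 4 I$)
$r = 60$
$F{\left(v \right)} = 80$ ($F{\left(v \right)} = 8 \sqrt{60 + 40} = 8 \sqrt{100} = 8 \cdot 10 = 80$)
$\frac{1}{F{\left(j{\left(2 \right)} - 30 \right)}} = \frac{1}{80}$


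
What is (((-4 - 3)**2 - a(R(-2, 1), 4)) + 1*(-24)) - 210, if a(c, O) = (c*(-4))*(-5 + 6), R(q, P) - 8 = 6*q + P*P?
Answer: -197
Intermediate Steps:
R(q, P) = 8 + P**2 + 6*q (R(q, P) = 8 + (6*q + P*P) = 8 + (6*q + P**2) = 8 + (P**2 + 6*q) = 8 + P**2 + 6*q)
a(c, O) = -4*c (a(c, O) = -4*c*1 = -4*c)
(((-4 - 3)**2 - a(R(-2, 1), 4)) + 1*(-24)) - 210 = (((-4 - 3)**2 - (-4)*(8 + 1**2 + 6*(-2))) + 1*(-24)) - 210 = (((-7)**2 - (-4)*(8 + 1 - 12)) - 24) - 210 = ((49 - (-4)*(-3)) - 24) - 210 = ((49 - 1*12) - 24) - 210 = ((49 - 12) - 24) - 210 = (37 - 24) - 210 = 13 - 210 = -197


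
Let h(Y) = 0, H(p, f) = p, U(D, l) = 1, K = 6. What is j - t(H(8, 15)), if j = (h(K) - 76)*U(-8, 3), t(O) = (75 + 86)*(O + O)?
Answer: -2652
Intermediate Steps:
t(O) = 322*O (t(O) = 161*(2*O) = 322*O)
j = -76 (j = (0 - 76)*1 = -76*1 = -76)
j - t(H(8, 15)) = -76 - 322*8 = -76 - 1*2576 = -76 - 2576 = -2652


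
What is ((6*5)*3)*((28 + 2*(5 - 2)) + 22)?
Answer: 5040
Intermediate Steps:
((6*5)*3)*((28 + 2*(5 - 2)) + 22) = (30*3)*((28 + 2*3) + 22) = 90*((28 + 6) + 22) = 90*(34 + 22) = 90*56 = 5040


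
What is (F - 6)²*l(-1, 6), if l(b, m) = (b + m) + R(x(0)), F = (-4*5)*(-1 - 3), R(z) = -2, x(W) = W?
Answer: 16428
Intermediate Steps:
F = 80 (F = -20*(-4) = 80)
l(b, m) = -2 + b + m (l(b, m) = (b + m) - 2 = -2 + b + m)
(F - 6)²*l(-1, 6) = (80 - 6)²*(-2 - 1 + 6) = 74²*3 = 5476*3 = 16428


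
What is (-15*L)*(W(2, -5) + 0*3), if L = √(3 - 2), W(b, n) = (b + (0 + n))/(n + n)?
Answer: -9/2 ≈ -4.5000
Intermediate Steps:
W(b, n) = (b + n)/(2*n) (W(b, n) = (b + n)/((2*n)) = (b + n)*(1/(2*n)) = (b + n)/(2*n))
L = 1 (L = √1 = 1)
(-15*L)*(W(2, -5) + 0*3) = (-15*1)*((½)*(2 - 5)/(-5) + 0*3) = -15*((½)*(-⅕)*(-3) + 0) = -15*(3/10 + 0) = -15*3/10 = -9/2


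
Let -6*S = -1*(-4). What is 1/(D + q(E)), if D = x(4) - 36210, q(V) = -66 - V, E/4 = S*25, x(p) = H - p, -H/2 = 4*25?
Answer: -3/109240 ≈ -2.7462e-5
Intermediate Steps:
H = -200 (H = -8*25 = -2*100 = -200)
S = -2/3 (S = -(-1)*(-4)/6 = -1/6*4 = -2/3 ≈ -0.66667)
x(p) = -200 - p
E = -200/3 (E = 4*(-2/3*25) = 4*(-50/3) = -200/3 ≈ -66.667)
D = -36414 (D = (-200 - 1*4) - 36210 = (-200 - 4) - 36210 = -204 - 36210 = -36414)
1/(D + q(E)) = 1/(-36414 + (-66 - 1*(-200/3))) = 1/(-36414 + (-66 + 200/3)) = 1/(-36414 + 2/3) = 1/(-109240/3) = -3/109240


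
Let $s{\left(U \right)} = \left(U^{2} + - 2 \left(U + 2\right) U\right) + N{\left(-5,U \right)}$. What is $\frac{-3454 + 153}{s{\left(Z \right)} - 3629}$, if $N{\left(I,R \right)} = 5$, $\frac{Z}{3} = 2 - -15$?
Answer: $\frac{3301}{6429} \approx 0.51345$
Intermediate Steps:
$Z = 51$ ($Z = 3 \left(2 - -15\right) = 3 \left(2 + 15\right) = 3 \cdot 17 = 51$)
$s{\left(U \right)} = 5 + U^{2} + U \left(-4 - 2 U\right)$ ($s{\left(U \right)} = \left(U^{2} + - 2 \left(U + 2\right) U\right) + 5 = \left(U^{2} + - 2 \left(2 + U\right) U\right) + 5 = \left(U^{2} + \left(-4 - 2 U\right) U\right) + 5 = \left(U^{2} + U \left(-4 - 2 U\right)\right) + 5 = 5 + U^{2} + U \left(-4 - 2 U\right)$)
$\frac{-3454 + 153}{s{\left(Z \right)} - 3629} = \frac{-3454 + 153}{\left(5 - 51^{2} - 204\right) - 3629} = - \frac{3301}{\left(5 - 2601 - 204\right) - 3629} = - \frac{3301}{-2800 - 3629} = - \frac{3301}{-6429} = \left(-3301\right) \left(- \frac{1}{6429}\right) = \frac{3301}{6429}$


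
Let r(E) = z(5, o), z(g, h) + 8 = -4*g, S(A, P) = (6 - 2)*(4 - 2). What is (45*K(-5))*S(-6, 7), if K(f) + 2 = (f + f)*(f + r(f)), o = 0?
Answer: 118080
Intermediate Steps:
S(A, P) = 8 (S(A, P) = 4*2 = 8)
z(g, h) = -8 - 4*g
r(E) = -28 (r(E) = -8 - 4*5 = -8 - 20 = -28)
K(f) = -2 + 2*f*(-28 + f) (K(f) = -2 + (f + f)*(f - 28) = -2 + (2*f)*(-28 + f) = -2 + 2*f*(-28 + f))
(45*K(-5))*S(-6, 7) = (45*(-2 - 56*(-5) + 2*(-5)²))*8 = (45*(-2 + 280 + 2*25))*8 = (45*(-2 + 280 + 50))*8 = (45*328)*8 = 14760*8 = 118080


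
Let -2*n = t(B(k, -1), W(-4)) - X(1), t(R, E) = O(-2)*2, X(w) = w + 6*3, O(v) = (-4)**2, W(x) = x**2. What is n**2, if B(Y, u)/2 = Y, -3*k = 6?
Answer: 169/4 ≈ 42.250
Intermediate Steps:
k = -2 (k = -1/3*6 = -2)
B(Y, u) = 2*Y
O(v) = 16
X(w) = 18 + w (X(w) = w + 18 = 18 + w)
t(R, E) = 32 (t(R, E) = 16*2 = 32)
n = -13/2 (n = -(32 - (18 + 1))/2 = -(32 - 1*19)/2 = -(32 - 19)/2 = -1/2*13 = -13/2 ≈ -6.5000)
n**2 = (-13/2)**2 = 169/4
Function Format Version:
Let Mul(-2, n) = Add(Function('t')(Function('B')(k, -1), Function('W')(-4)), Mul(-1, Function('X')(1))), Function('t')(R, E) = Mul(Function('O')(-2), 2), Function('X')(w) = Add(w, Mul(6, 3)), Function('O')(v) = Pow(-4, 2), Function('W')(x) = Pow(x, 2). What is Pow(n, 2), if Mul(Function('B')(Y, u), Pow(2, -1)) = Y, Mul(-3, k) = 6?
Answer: Rational(169, 4) ≈ 42.250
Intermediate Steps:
k = -2 (k = Mul(Rational(-1, 3), 6) = -2)
Function('B')(Y, u) = Mul(2, Y)
Function('O')(v) = 16
Function('X')(w) = Add(18, w) (Function('X')(w) = Add(w, 18) = Add(18, w))
Function('t')(R, E) = 32 (Function('t')(R, E) = Mul(16, 2) = 32)
n = Rational(-13, 2) (n = Mul(Rational(-1, 2), Add(32, Mul(-1, Add(18, 1)))) = Mul(Rational(-1, 2), Add(32, Mul(-1, 19))) = Mul(Rational(-1, 2), Add(32, -19)) = Mul(Rational(-1, 2), 13) = Rational(-13, 2) ≈ -6.5000)
Pow(n, 2) = Pow(Rational(-13, 2), 2) = Rational(169, 4)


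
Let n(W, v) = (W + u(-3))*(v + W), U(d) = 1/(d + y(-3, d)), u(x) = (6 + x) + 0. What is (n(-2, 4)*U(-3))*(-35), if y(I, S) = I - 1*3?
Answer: 70/9 ≈ 7.7778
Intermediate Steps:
y(I, S) = -3 + I (y(I, S) = I - 3 = -3 + I)
u(x) = 6 + x
U(d) = 1/(-6 + d) (U(d) = 1/(d + (-3 - 3)) = 1/(d - 6) = 1/(-6 + d))
n(W, v) = (3 + W)*(W + v) (n(W, v) = (W + (6 - 3))*(v + W) = (W + 3)*(W + v) = (3 + W)*(W + v))
(n(-2, 4)*U(-3))*(-35) = (((-2)**2 + 3*(-2) + 3*4 - 2*4)/(-6 - 3))*(-35) = ((4 - 6 + 12 - 8)/(-9))*(-35) = (2*(-1/9))*(-35) = -2/9*(-35) = 70/9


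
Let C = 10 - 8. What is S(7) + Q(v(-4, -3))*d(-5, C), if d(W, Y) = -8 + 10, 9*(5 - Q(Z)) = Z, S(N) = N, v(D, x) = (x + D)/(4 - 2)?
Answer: 160/9 ≈ 17.778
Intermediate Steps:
v(D, x) = D/2 + x/2 (v(D, x) = (D + x)/2 = (D + x)*(1/2) = D/2 + x/2)
Q(Z) = 5 - Z/9
C = 2
d(W, Y) = 2
S(7) + Q(v(-4, -3))*d(-5, C) = 7 + (5 - ((1/2)*(-4) + (1/2)*(-3))/9)*2 = 7 + (5 - (-2 - 3/2)/9)*2 = 7 + (5 - 1/9*(-7/2))*2 = 7 + (5 + 7/18)*2 = 7 + (97/18)*2 = 7 + 97/9 = 160/9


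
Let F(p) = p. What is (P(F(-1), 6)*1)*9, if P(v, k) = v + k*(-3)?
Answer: -171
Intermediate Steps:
P(v, k) = v - 3*k
(P(F(-1), 6)*1)*9 = ((-1 - 3*6)*1)*9 = ((-1 - 18)*1)*9 = -19*1*9 = -19*9 = -171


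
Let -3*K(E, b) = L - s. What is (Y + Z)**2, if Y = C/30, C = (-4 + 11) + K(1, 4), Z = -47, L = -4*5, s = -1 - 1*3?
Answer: 17581249/8100 ≈ 2170.5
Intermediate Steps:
s = -4 (s = -1 - 3 = -4)
L = -20
K(E, b) = 16/3 (K(E, b) = -(-20 - 1*(-4))/3 = -(-20 + 4)/3 = -1/3*(-16) = 16/3)
C = 37/3 (C = (-4 + 11) + 16/3 = 7 + 16/3 = 37/3 ≈ 12.333)
Y = 37/90 (Y = (37/3)/30 = (37/3)*(1/30) = 37/90 ≈ 0.41111)
(Y + Z)**2 = (37/90 - 47)**2 = (-4193/90)**2 = 17581249/8100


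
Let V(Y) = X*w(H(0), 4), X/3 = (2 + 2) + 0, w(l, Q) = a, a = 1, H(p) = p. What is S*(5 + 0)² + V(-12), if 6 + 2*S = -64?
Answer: -863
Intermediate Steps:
S = -35 (S = -3 + (½)*(-64) = -3 - 32 = -35)
w(l, Q) = 1
X = 12 (X = 3*((2 + 2) + 0) = 3*(4 + 0) = 3*4 = 12)
V(Y) = 12 (V(Y) = 12*1 = 12)
S*(5 + 0)² + V(-12) = -35*(5 + 0)² + 12 = -35*5² + 12 = -35*25 + 12 = -875 + 12 = -863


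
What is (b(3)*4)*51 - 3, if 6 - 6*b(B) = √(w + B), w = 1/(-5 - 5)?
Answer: 201 - 17*√290/5 ≈ 143.10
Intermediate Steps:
w = -⅒ (w = 1/(-10) = -⅒ ≈ -0.10000)
b(B) = 1 - √(-⅒ + B)/6
(b(3)*4)*51 - 3 = ((1 - √(-10 + 100*3)/60)*4)*51 - 3 = ((1 - √(-10 + 300)/60)*4)*51 - 3 = ((1 - √290/60)*4)*51 - 3 = (4 - √290/15)*51 - 3 = (204 - 17*√290/5) - 3 = 201 - 17*√290/5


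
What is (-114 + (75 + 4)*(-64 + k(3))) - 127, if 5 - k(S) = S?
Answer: -5139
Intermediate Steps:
k(S) = 5 - S
(-114 + (75 + 4)*(-64 + k(3))) - 127 = (-114 + (75 + 4)*(-64 + (5 - 1*3))) - 127 = (-114 + 79*(-64 + (5 - 3))) - 127 = (-114 + 79*(-64 + 2)) - 127 = (-114 + 79*(-62)) - 127 = (-114 - 4898) - 127 = -5012 - 127 = -5139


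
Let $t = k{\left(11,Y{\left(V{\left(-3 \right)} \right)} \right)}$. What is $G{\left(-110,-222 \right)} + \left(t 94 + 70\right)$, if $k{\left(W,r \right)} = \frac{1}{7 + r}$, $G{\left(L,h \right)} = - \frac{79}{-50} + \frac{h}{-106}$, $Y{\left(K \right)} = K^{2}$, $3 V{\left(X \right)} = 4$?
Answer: $\frac{17665623}{209350} \approx 84.383$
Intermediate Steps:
$V{\left(X \right)} = \frac{4}{3}$ ($V{\left(X \right)} = \frac{1}{3} \cdot 4 = \frac{4}{3}$)
$G{\left(L,h \right)} = \frac{79}{50} - \frac{h}{106}$ ($G{\left(L,h \right)} = \left(-79\right) \left(- \frac{1}{50}\right) + h \left(- \frac{1}{106}\right) = \frac{79}{50} - \frac{h}{106}$)
$t = \frac{9}{79}$ ($t = \frac{1}{7 + \left(\frac{4}{3}\right)^{2}} = \frac{1}{7 + \frac{16}{9}} = \frac{1}{\frac{79}{9}} = \frac{9}{79} \approx 0.11392$)
$G{\left(-110,-222 \right)} + \left(t 94 + 70\right) = \left(\frac{79}{50} - - \frac{111}{53}\right) + \left(\frac{9}{79} \cdot 94 + 70\right) = \left(\frac{79}{50} + \frac{111}{53}\right) + \left(\frac{846}{79} + 70\right) = \frac{9737}{2650} + \frac{6376}{79} = \frac{17665623}{209350}$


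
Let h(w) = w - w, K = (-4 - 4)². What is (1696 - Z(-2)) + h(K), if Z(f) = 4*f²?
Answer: 1680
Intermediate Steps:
K = 64 (K = (-8)² = 64)
h(w) = 0
(1696 - Z(-2)) + h(K) = (1696 - 4*(-2)²) + 0 = (1696 - 4*4) + 0 = (1696 - 1*16) + 0 = (1696 - 16) + 0 = 1680 + 0 = 1680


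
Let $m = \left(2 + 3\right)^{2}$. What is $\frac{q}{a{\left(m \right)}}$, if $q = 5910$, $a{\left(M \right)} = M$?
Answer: $\frac{1182}{5} \approx 236.4$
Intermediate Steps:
$m = 25$ ($m = 5^{2} = 25$)
$\frac{q}{a{\left(m \right)}} = \frac{5910}{25} = 5910 \cdot \frac{1}{25} = \frac{1182}{5}$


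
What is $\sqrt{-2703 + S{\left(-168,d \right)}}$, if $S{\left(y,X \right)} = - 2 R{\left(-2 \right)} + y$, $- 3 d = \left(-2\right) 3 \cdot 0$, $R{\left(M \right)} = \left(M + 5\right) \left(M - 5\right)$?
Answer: $i \sqrt{2829} \approx 53.188 i$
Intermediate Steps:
$R{\left(M \right)} = \left(-5 + M\right) \left(5 + M\right)$ ($R{\left(M \right)} = \left(5 + M\right) \left(-5 + M\right) = \left(-5 + M\right) \left(5 + M\right)$)
$d = 0$ ($d = - \frac{\left(-2\right) 3 \cdot 0}{3} = - \frac{\left(-6\right) 0}{3} = \left(- \frac{1}{3}\right) 0 = 0$)
$S{\left(y,X \right)} = 42 + y$ ($S{\left(y,X \right)} = - 2 \left(-25 + \left(-2\right)^{2}\right) + y = - 2 \left(-25 + 4\right) + y = \left(-2\right) \left(-21\right) + y = 42 + y$)
$\sqrt{-2703 + S{\left(-168,d \right)}} = \sqrt{-2703 + \left(42 - 168\right)} = \sqrt{-2703 - 126} = \sqrt{-2829} = i \sqrt{2829}$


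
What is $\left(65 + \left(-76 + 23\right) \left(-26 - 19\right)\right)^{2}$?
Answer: $6002500$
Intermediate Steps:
$\left(65 + \left(-76 + 23\right) \left(-26 - 19\right)\right)^{2} = \left(65 - -2385\right)^{2} = \left(65 + 2385\right)^{2} = 2450^{2} = 6002500$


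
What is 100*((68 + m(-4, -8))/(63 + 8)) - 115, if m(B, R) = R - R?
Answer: -1365/71 ≈ -19.225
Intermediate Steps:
m(B, R) = 0
100*((68 + m(-4, -8))/(63 + 8)) - 115 = 100*((68 + 0)/(63 + 8)) - 115 = 100*(68/71) - 115 = 6800/71 - 115 = -1365/71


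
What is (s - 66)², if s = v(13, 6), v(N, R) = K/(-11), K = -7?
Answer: 516961/121 ≈ 4272.4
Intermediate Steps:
v(N, R) = 7/11 (v(N, R) = -7/(-11) = -7*(-1/11) = 7/11)
s = 7/11 ≈ 0.63636
(s - 66)² = (7/11 - 66)² = (-719/11)² = 516961/121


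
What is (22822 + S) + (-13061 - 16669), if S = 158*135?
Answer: 14422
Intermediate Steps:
S = 21330
(22822 + S) + (-13061 - 16669) = (22822 + 21330) + (-13061 - 16669) = 44152 - 29730 = 14422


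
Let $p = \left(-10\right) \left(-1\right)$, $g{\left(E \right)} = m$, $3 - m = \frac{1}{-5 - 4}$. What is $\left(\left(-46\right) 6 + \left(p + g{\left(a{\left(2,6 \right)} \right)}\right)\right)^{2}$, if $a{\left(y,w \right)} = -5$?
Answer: $\frac{5597956}{81} \approx 69111.0$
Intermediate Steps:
$m = \frac{28}{9}$ ($m = 3 - \frac{1}{-5 - 4} = 3 - \frac{1}{-9} = 3 - - \frac{1}{9} = 3 + \frac{1}{9} = \frac{28}{9} \approx 3.1111$)
$g{\left(E \right)} = \frac{28}{9}$
$p = 10$
$\left(\left(-46\right) 6 + \left(p + g{\left(a{\left(2,6 \right)} \right)}\right)\right)^{2} = \left(\left(-46\right) 6 + \left(10 + \frac{28}{9}\right)\right)^{2} = \left(-276 + \frac{118}{9}\right)^{2} = \left(- \frac{2366}{9}\right)^{2} = \frac{5597956}{81}$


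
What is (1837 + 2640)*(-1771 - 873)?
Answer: -11837188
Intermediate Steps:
(1837 + 2640)*(-1771 - 873) = 4477*(-2644) = -11837188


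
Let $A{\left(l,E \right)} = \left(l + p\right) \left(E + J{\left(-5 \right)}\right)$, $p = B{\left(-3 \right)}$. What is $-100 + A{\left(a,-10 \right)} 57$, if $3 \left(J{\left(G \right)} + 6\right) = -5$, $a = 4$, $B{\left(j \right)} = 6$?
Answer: $-10170$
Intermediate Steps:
$p = 6$
$J{\left(G \right)} = - \frac{23}{3}$ ($J{\left(G \right)} = -6 + \frac{1}{3} \left(-5\right) = -6 - \frac{5}{3} = - \frac{23}{3}$)
$A{\left(l,E \right)} = \left(6 + l\right) \left(- \frac{23}{3} + E\right)$ ($A{\left(l,E \right)} = \left(l + 6\right) \left(E - \frac{23}{3}\right) = \left(6 + l\right) \left(- \frac{23}{3} + E\right)$)
$-100 + A{\left(a,-10 \right)} 57 = -100 + \left(-46 + 6 \left(-10\right) - \frac{92}{3} - 40\right) 57 = -100 + \left(-46 - 60 - \frac{92}{3} - 40\right) 57 = -100 - 10070 = -10170$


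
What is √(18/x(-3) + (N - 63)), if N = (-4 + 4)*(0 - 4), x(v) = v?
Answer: I*√69 ≈ 8.3066*I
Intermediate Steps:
N = 0 (N = 0*(-4) = 0)
√(18/x(-3) + (N - 63)) = √(18/(-3) + (0 - 63)) = √(18*(-⅓) - 63) = √(-6 - 63) = √(-69) = I*√69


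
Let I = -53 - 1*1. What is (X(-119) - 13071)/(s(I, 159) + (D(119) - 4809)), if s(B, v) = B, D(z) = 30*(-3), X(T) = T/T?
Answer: 13070/4953 ≈ 2.6388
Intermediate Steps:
X(T) = 1
D(z) = -90
I = -54 (I = -53 - 1 = -54)
(X(-119) - 13071)/(s(I, 159) + (D(119) - 4809)) = (1 - 13071)/(-54 + (-90 - 4809)) = -13070/(-54 - 4899) = -13070/(-4953) = -13070*(-1/4953) = 13070/4953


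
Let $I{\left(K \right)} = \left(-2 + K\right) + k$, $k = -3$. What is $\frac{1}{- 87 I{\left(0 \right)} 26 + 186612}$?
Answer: $\frac{1}{197922} \approx 5.0525 \cdot 10^{-6}$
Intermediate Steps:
$I{\left(K \right)} = -5 + K$ ($I{\left(K \right)} = \left(-2 + K\right) - 3 = -5 + K$)
$\frac{1}{- 87 I{\left(0 \right)} 26 + 186612} = \frac{1}{- 87 \left(-5 + 0\right) 26 + 186612} = \frac{1}{\left(-87\right) \left(-5\right) 26 + 186612} = \frac{1}{435 \cdot 26 + 186612} = \frac{1}{11310 + 186612} = \frac{1}{197922}$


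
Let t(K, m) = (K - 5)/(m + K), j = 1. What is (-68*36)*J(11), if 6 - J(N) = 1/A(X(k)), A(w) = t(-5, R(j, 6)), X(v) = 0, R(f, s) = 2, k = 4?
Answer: -69768/5 ≈ -13954.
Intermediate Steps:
t(K, m) = (-5 + K)/(K + m)
A(w) = 10/3 (A(w) = (-5 - 5)/(-5 + 2) = -10/(-3) = -1/3*(-10) = 10/3)
J(N) = 57/10 (J(N) = 6 - 1/10/3 = 6 - 1*3/10 = 6 - 3/10 = 57/10)
(-68*36)*J(11) = -68*36*(57/10) = -2448*57/10 = -69768/5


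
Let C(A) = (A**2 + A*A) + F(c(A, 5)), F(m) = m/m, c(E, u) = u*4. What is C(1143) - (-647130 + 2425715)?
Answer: 834314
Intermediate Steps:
c(E, u) = 4*u
F(m) = 1
C(A) = 1 + 2*A**2 (C(A) = (A**2 + A*A) + 1 = (A**2 + A**2) + 1 = 2*A**2 + 1 = 1 + 2*A**2)
C(1143) - (-647130 + 2425715) = (1 + 2*1143**2) - (-647130 + 2425715) = (1 + 2*1306449) - 1*1778585 = (1 + 2612898) - 1778585 = 2612899 - 1778585 = 834314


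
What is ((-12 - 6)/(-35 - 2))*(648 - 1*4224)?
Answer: -64368/37 ≈ -1739.7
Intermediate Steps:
((-12 - 6)/(-35 - 2))*(648 - 1*4224) = (-18/(-37))*(648 - 4224) = -18*(-1/37)*(-3576) = (18/37)*(-3576) = -64368/37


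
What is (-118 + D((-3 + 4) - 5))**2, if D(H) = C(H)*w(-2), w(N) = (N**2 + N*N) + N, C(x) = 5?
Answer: 7744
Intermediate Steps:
w(N) = N + 2*N**2 (w(N) = (N**2 + N**2) + N = 2*N**2 + N = N + 2*N**2)
D(H) = 30 (D(H) = 5*(-2*(1 + 2*(-2))) = 5*(-2*(1 - 4)) = 5*(-2*(-3)) = 5*6 = 30)
(-118 + D((-3 + 4) - 5))**2 = (-118 + 30)**2 = (-88)**2 = 7744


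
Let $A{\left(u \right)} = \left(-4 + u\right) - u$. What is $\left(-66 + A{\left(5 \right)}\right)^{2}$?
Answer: $4900$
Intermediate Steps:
$A{\left(u \right)} = -4$
$\left(-66 + A{\left(5 \right)}\right)^{2} = \left(-66 - 4\right)^{2} = \left(-70\right)^{2} = 4900$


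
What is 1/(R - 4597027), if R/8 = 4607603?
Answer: 1/32263797 ≈ 3.0994e-8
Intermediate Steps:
R = 36860824 (R = 8*4607603 = 36860824)
1/(R - 4597027) = 1/(36860824 - 4597027) = 1/32263797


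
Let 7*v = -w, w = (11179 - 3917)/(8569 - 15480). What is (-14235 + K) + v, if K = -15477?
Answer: -1437370162/48377 ≈ -29712.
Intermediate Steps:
w = -7262/6911 (w = 7262/(-6911) = 7262*(-1/6911) = -7262/6911 ≈ -1.0508)
v = 7262/48377 (v = (-1*(-7262/6911))/7 = (⅐)*(7262/6911) = 7262/48377 ≈ 0.15011)
(-14235 + K) + v = (-14235 - 15477) + 7262/48377 = -29712 + 7262/48377 = -1437370162/48377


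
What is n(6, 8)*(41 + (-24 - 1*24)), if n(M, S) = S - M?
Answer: -14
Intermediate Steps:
n(6, 8)*(41 + (-24 - 1*24)) = (8 - 1*6)*(41 + (-24 - 1*24)) = (8 - 6)*(41 + (-24 - 24)) = 2*(41 - 48) = 2*(-7) = -14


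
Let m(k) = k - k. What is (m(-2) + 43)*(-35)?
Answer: -1505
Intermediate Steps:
m(k) = 0
(m(-2) + 43)*(-35) = (0 + 43)*(-35) = 43*(-35) = -1505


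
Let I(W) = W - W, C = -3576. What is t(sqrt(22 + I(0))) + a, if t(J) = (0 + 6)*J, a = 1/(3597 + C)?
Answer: 1/21 + 6*sqrt(22) ≈ 28.190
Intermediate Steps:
I(W) = 0
a = 1/21 (a = 1/(3597 - 3576) = 1/21 ≈ 0.047619)
t(J) = 6*J
t(sqrt(22 + I(0))) + a = 6*sqrt(22 + 0) + 1/21 = 6*sqrt(22) + 1/21 = 1/21 + 6*sqrt(22)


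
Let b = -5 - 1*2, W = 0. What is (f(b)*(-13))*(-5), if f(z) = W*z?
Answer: 0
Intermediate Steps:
b = -7 (b = -5 - 2 = -7)
f(z) = 0 (f(z) = 0*z = 0)
(f(b)*(-13))*(-5) = (0*(-13))*(-5) = 0*(-5) = 0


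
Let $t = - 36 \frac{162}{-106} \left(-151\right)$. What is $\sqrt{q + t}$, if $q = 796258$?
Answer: $\frac{\sqrt{2213351974}}{53} \approx 887.67$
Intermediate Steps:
$t = - \frac{440316}{53}$ ($t = - 36 \cdot 162 \left(- \frac{1}{106}\right) \left(-151\right) = \left(-36\right) \left(- \frac{81}{53}\right) \left(-151\right) = \frac{2916}{53} \left(-151\right) = - \frac{440316}{53} \approx -8307.8$)
$\sqrt{q + t} = \sqrt{796258 - \frac{440316}{53}} = \sqrt{\frac{41761358}{53}} = \frac{\sqrt{2213351974}}{53}$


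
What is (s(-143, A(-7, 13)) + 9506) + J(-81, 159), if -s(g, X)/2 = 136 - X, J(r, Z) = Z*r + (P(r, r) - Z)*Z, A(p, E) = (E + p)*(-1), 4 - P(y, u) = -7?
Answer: -27189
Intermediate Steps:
P(y, u) = 11 (P(y, u) = 4 - 1*(-7) = 4 + 7 = 11)
A(p, E) = -E - p
J(r, Z) = Z*r + Z*(11 - Z) (J(r, Z) = Z*r + (11 - Z)*Z = Z*r + Z*(11 - Z))
s(g, X) = -272 + 2*X (s(g, X) = -2*(136 - X) = -272 + 2*X)
(s(-143, A(-7, 13)) + 9506) + J(-81, 159) = ((-272 + 2*(-1*13 - 1*(-7))) + 9506) + 159*(11 - 81 - 1*159) = ((-272 + 2*(-13 + 7)) + 9506) + 159*(11 - 81 - 159) = ((-272 + 2*(-6)) + 9506) + 159*(-229) = ((-272 - 12) + 9506) - 36411 = (-284 + 9506) - 36411 = 9222 - 36411 = -27189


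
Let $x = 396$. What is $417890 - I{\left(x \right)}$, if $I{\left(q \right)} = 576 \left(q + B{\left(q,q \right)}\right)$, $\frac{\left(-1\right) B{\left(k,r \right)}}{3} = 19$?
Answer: $222626$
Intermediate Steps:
$B{\left(k,r \right)} = -57$ ($B{\left(k,r \right)} = \left(-3\right) 19 = -57$)
$I{\left(q \right)} = -32832 + 576 q$ ($I{\left(q \right)} = 576 \left(q - 57\right) = 576 \left(-57 + q\right) = -32832 + 576 q$)
$417890 - I{\left(x \right)} = 417890 - \left(-32832 + 576 \cdot 396\right) = 417890 - \left(-32832 + 228096\right) = 417890 - 195264 = 222626$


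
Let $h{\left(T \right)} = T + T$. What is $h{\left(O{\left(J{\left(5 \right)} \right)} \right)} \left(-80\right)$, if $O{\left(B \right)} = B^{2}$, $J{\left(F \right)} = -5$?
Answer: $-4000$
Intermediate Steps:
$h{\left(T \right)} = 2 T$
$h{\left(O{\left(J{\left(5 \right)} \right)} \right)} \left(-80\right) = 2 \left(-5\right)^{2} \left(-80\right) = 2 \cdot 25 \left(-80\right) = 50 \left(-80\right) = -4000$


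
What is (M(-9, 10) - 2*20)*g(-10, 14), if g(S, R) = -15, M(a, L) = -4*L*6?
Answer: 4200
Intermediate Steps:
M(a, L) = -24*L
(M(-9, 10) - 2*20)*g(-10, 14) = (-24*10 - 2*20)*(-15) = (-240 - 40)*(-15) = -280*(-15) = 4200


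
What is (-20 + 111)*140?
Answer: 12740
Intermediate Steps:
(-20 + 111)*140 = 91*140 = 12740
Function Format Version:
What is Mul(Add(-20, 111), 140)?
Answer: 12740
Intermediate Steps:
Mul(Add(-20, 111), 140) = Mul(91, 140) = 12740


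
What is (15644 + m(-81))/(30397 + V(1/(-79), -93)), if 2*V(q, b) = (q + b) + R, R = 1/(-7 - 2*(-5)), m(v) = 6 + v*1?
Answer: 7379706/14386213 ≈ 0.51297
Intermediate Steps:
m(v) = 6 + v
R = ⅓ (R = 1/(-7 + 10) = 1/3 = ⅓ ≈ 0.33333)
V(q, b) = ⅙ + b/2 + q/2 (V(q, b) = ((q + b) + ⅓)/2 = ((b + q) + ⅓)/2 = (⅓ + b + q)/2 = ⅙ + b/2 + q/2)
(15644 + m(-81))/(30397 + V(1/(-79), -93)) = (15644 + (6 - 81))/(30397 + (⅙ + (½)*(-93) + (½)/(-79))) = (15644 - 75)/(30397 + (⅙ - 93/2 + (½)*(-1/79))) = 15569/(30397 + (⅙ - 93/2 - 1/158)) = 15569/(30397 - 21965/474) = 15569/(14386213/474) = 15569*(474/14386213) = 7379706/14386213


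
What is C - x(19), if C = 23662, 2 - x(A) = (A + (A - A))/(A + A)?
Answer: 47321/2 ≈ 23661.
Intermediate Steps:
x(A) = 3/2 (x(A) = 2 - (A + (A - A))/(A + A) = 2 - (A + 0)/(2*A) = 2 - A*1/(2*A) = 2 - 1*½ = 2 - ½ = 3/2)
C - x(19) = 23662 - 1*3/2 = 23662 - 3/2 = 47321/2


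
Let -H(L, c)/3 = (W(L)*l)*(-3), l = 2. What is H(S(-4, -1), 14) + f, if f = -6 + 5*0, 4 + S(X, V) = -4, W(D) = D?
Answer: -150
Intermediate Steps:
S(X, V) = -8 (S(X, V) = -4 - 4 = -8)
H(L, c) = 18*L (H(L, c) = -3*L*2*(-3) = -3*2*L*(-3) = -(-18)*L = 18*L)
f = -6 (f = -6 + 0 = -6)
H(S(-4, -1), 14) + f = 18*(-8) - 6 = -144 - 6 = -150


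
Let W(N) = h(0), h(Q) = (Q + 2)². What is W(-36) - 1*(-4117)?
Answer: 4121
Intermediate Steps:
h(Q) = (2 + Q)²
W(N) = 4 (W(N) = (2 + 0)² = 2² = 4)
W(-36) - 1*(-4117) = 4 - 1*(-4117) = 4 + 4117 = 4121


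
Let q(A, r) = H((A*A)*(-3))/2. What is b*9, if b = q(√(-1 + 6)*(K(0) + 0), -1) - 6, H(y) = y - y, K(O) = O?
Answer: -54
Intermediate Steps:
H(y) = 0
q(A, r) = 0 (q(A, r) = 0/2 = 0*(½) = 0)
b = -6 (b = 0 - 6 = -6)
b*9 = -6*9 = -54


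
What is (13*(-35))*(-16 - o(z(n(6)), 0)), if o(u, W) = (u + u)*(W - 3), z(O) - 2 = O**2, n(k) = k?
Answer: -96460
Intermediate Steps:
z(O) = 2 + O**2
o(u, W) = 2*u*(-3 + W) (o(u, W) = (2*u)*(-3 + W) = 2*u*(-3 + W))
(13*(-35))*(-16 - o(z(n(6)), 0)) = (13*(-35))*(-16 - 2*(2 + 6**2)*(-3 + 0)) = -455*(-16 - 2*(2 + 36)*(-3)) = -455*(-16 - 2*38*(-3)) = -455*(-16 - 1*(-228)) = -455*(-16 + 228) = -455*212 = -96460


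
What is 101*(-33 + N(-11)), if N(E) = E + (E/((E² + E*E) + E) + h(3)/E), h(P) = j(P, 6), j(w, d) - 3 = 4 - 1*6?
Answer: -1029796/231 ≈ -4458.0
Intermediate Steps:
j(w, d) = 1 (j(w, d) = 3 + (4 - 1*6) = 3 + (4 - 6) = 3 - 2 = 1)
h(P) = 1
N(E) = E + 1/E + E/(E + 2*E²) (N(E) = E + (E/((E² + E*E) + E) + 1/E) = E + (E/((E² + E²) + E) + 1/E) = E + (E/(2*E² + E) + 1/E) = E + (E/(E + 2*E²) + 1/E) = E + (1/E + E/(E + 2*E²)) = E + 1/E + E/(E + 2*E²))
101*(-33 + N(-11)) = 101*(-33 + (1 + (-11)² + 2*(-11)³ + 3*(-11))/((-11)*(1 + 2*(-11)))) = 101*(-33 - (1 + 121 + 2*(-1331) - 33)/(11*(1 - 22))) = 101*(-33 - 1/11*(1 + 121 - 2662 - 33)/(-21)) = 101*(-33 - 1/11*(-1/21)*(-2573)) = 101*(-33 - 2573/231) = 101*(-10196/231) = -1029796/231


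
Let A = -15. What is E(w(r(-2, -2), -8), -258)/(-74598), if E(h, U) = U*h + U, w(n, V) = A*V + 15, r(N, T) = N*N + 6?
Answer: 5848/12433 ≈ 0.47036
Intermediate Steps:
r(N, T) = 6 + N**2 (r(N, T) = N**2 + 6 = 6 + N**2)
w(n, V) = 15 - 15*V (w(n, V) = -15*V + 15 = 15 - 15*V)
E(h, U) = U + U*h
E(w(r(-2, -2), -8), -258)/(-74598) = -258*(1 + (15 - 15*(-8)))/(-74598) = -258*(1 + (15 + 120))*(-1/74598) = -258*(1 + 135)*(-1/74598) = -258*136*(-1/74598) = -35088*(-1/74598) = 5848/12433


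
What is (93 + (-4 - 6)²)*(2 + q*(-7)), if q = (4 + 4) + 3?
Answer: -14475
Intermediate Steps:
q = 11 (q = 8 + 3 = 11)
(93 + (-4 - 6)²)*(2 + q*(-7)) = (93 + (-4 - 6)²)*(2 + 11*(-7)) = (93 + (-10)²)*(2 - 77) = (93 + 100)*(-75) = 193*(-75) = -14475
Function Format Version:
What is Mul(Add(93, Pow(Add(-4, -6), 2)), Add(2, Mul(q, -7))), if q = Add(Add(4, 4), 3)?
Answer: -14475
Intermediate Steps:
q = 11 (q = Add(8, 3) = 11)
Mul(Add(93, Pow(Add(-4, -6), 2)), Add(2, Mul(q, -7))) = Mul(Add(93, Pow(Add(-4, -6), 2)), Add(2, Mul(11, -7))) = Mul(Add(93, Pow(-10, 2)), Add(2, -77)) = Mul(Add(93, 100), -75) = Mul(193, -75) = -14475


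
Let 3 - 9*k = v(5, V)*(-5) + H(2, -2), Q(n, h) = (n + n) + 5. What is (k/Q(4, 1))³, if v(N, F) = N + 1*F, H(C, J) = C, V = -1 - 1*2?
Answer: 1331/1601613 ≈ 0.00083104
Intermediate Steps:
V = -3 (V = -1 - 2 = -3)
Q(n, h) = 5 + 2*n (Q(n, h) = 2*n + 5 = 5 + 2*n)
v(N, F) = F + N (v(N, F) = N + F = F + N)
k = 11/9 (k = ⅓ - ((-3 + 5)*(-5) + 2)/9 = ⅓ - (2*(-5) + 2)/9 = ⅓ - (-10 + 2)/9 = ⅓ - ⅑*(-8) = ⅓ + 8/9 = 11/9 ≈ 1.2222)
(k/Q(4, 1))³ = (11/(9*(5 + 2*4)))³ = (11/(9*(5 + 8)))³ = ((11/9)/13)³ = ((11/9)*(1/13))³ = (11/117)³ = 1331/1601613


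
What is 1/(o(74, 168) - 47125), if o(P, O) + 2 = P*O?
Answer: -1/34695 ≈ -2.8823e-5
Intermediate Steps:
o(P, O) = -2 + O*P (o(P, O) = -2 + P*O = -2 + O*P)
1/(o(74, 168) - 47125) = 1/((-2 + 168*74) - 47125) = 1/((-2 + 12432) - 47125) = 1/(12430 - 47125) = 1/(-34695) = -1/34695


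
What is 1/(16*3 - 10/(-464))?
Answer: 232/11141 ≈ 0.020824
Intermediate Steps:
1/(16*3 - 10/(-464)) = 1/(48 - 10*(-1/464)) = 1/(48 + 5/232) = 1/(11141/232) = 232/11141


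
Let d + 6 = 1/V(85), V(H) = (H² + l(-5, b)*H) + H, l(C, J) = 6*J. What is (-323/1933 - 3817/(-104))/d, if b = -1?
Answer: -6242968650/1025238071 ≈ -6.0893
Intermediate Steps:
V(H) = H² - 5*H (V(H) = (H² + (6*(-1))*H) + H = (H² - 6*H) + H = H² - 5*H)
d = -40799/6800 (d = -6 + 1/(85*(-5 + 85)) = -6 + 1/(85*80) = -6 + 1/6800 = -40799/6800 ≈ -5.9999)
(-323/1933 - 3817/(-104))/d = (-323/1933 - 3817/(-104))/(-40799/6800) = (-323*1/1933 - 3817*(-1/104))*(-6800/40799) = (-323/1933 + 3817/104)*(-6800/40799) = (7344669/201032)*(-6800/40799) = -6242968650/1025238071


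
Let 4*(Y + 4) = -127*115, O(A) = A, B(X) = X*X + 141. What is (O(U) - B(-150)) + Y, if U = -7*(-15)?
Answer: -104765/4 ≈ -26191.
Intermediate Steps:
B(X) = 141 + X**2 (B(X) = X**2 + 141 = 141 + X**2)
U = 105
Y = -14621/4 (Y = -4 + (-127*115)/4 = -4 + (1/4)*(-14605) = -4 - 14605/4 = -14621/4 ≈ -3655.3)
(O(U) - B(-150)) + Y = (105 - (141 + (-150)**2)) - 14621/4 = (105 - (141 + 22500)) - 14621/4 = (105 - 1*22641) - 14621/4 = (105 - 22641) - 14621/4 = -22536 - 14621/4 = -104765/4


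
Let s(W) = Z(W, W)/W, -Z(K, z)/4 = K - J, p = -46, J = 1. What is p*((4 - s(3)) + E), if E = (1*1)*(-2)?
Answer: -644/3 ≈ -214.67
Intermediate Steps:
Z(K, z) = 4 - 4*K (Z(K, z) = -4*(K - 1*1) = -4*(K - 1) = -4*(-1 + K) = 4 - 4*K)
s(W) = (4 - 4*W)/W
E = -2 (E = 1*(-2) = -2)
p*((4 - s(3)) + E) = -46*((4 - (-4 + 4/3)) - 2) = -46*((4 - 1*(-8/3)) - 2) = -46*((4 + 8/3) - 2) = -46*(20/3 - 2) = -46*14/3 = -644/3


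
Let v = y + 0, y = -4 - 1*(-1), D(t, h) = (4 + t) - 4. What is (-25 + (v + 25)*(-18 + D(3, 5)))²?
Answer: 126025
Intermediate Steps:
D(t, h) = t
y = -3 (y = -4 + 1 = -3)
v = -3 (v = -3 + 0 = -3)
(-25 + (v + 25)*(-18 + D(3, 5)))² = (-25 + (-3 + 25)*(-18 + 3))² = (-25 + 22*(-15))² = (-25 - 330)² = (-355)² = 126025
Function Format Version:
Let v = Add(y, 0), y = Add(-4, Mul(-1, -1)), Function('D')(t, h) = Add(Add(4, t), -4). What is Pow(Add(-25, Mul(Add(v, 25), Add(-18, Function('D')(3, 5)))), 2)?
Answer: 126025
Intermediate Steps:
Function('D')(t, h) = t
y = -3 (y = Add(-4, 1) = -3)
v = -3 (v = Add(-3, 0) = -3)
Pow(Add(-25, Mul(Add(v, 25), Add(-18, Function('D')(3, 5)))), 2) = Pow(Add(-25, Mul(Add(-3, 25), Add(-18, 3))), 2) = Pow(Add(-25, Mul(22, -15)), 2) = Pow(Add(-25, -330), 2) = Pow(-355, 2) = 126025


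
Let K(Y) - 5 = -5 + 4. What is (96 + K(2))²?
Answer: 10000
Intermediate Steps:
K(Y) = 4 (K(Y) = 5 + (-5 + 4) = 5 - 1 = 4)
(96 + K(2))² = (96 + 4)² = 100² = 10000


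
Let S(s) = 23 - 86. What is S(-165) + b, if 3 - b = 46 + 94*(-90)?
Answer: 8354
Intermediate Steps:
S(s) = -63
b = 8417 (b = 3 - (46 + 94*(-90)) = 3 - (46 - 8460) = 3 - 1*(-8414) = 3 + 8414 = 8417)
S(-165) + b = -63 + 8417 = 8354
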